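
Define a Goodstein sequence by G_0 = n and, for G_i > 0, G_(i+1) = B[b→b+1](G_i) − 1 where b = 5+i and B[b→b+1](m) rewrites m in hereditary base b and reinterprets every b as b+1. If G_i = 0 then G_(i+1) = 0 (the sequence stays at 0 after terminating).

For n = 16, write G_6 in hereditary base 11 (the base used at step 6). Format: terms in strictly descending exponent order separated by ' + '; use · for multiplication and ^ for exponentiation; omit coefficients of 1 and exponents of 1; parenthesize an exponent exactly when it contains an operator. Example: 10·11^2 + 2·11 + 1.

[0] 16 ≡ 3·5 + 1 (base 5). Lift 6: 19. −1: 18.
[1] 18 ≡ 3·6 (base 6). Lift 7: 21. −1: 20.
[2] 20 ≡ 2·7 + 6 (base 7). Lift 8: 22. −1: 21.
[3] 21 ≡ 2·8 + 5 (base 8). Lift 9: 23. −1: 22.
[4] 22 ≡ 2·9 + 4 (base 9). Lift 10: 24. −1: 23.
[5] 23 ≡ 2·10 + 3 (base 10). Lift 11: 25. −1: 24.
[6] 24 ≡ 2·11 + 2 (base 11). Lift 12: 26. −1: 25.

2·11 + 2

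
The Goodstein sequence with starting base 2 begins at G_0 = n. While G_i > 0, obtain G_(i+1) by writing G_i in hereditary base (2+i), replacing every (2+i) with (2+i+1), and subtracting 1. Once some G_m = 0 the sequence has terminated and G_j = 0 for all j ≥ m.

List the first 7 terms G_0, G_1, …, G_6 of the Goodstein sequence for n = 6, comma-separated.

6, 29, 257, 3125, 46655, 98039, 187243

[0] 6 ≡ 2^2 + 2 (base 2). Lift 3: 30. −1: 29.
[1] 29 ≡ 3^3 + 2 (base 3). Lift 4: 258. −1: 257.
[2] 257 ≡ 4^4 + 1 (base 4). Lift 5: 3126. −1: 3125.
[3] 3125 ≡ 5^5 (base 5). Lift 6: 46656. −1: 46655.
[4] 46655 ≡ 5·6^5 + 5·6^4 + 5·6^3 + 5·6^2 + 5·6 + 5 (base 6). Lift 7: 98040. −1: 98039.
[5] 98039 ≡ 5·7^5 + 5·7^4 + 5·7^3 + 5·7^2 + 5·7 + 4 (base 7). Lift 8: 187244. −1: 187243.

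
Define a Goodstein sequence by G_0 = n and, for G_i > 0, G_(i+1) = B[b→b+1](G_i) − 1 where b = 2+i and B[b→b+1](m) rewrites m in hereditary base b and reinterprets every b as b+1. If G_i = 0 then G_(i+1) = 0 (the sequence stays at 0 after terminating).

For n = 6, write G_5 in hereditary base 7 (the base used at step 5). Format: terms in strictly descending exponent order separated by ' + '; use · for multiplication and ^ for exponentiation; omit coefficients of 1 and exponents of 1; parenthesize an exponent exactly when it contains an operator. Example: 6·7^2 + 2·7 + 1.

5·7^5 + 5·7^4 + 5·7^3 + 5·7^2 + 5·7 + 4

step 0: 6 = 2^2 + 2; sub 3 for 2: 3^3 + 3; = 30; G_1 = 30−1 = 29
step 1: 29 = 3^3 + 2; sub 4 for 3: 4^4 + 2; = 258; G_2 = 258−1 = 257
step 2: 257 = 4^4 + 1; sub 5 for 4: 5^5 + 1; = 3126; G_3 = 3126−1 = 3125
step 3: 3125 = 5^5; sub 6 for 5: 6^6; = 46656; G_4 = 46656−1 = 46655
step 4: 46655 = 5·6^5 + 5·6^4 + 5·6^3 + 5·6^2 + 5·6 + 5; sub 7 for 6: 5·7^5 + 5·7^4 + 5·7^3 + 5·7^2 + 5·7 + 5; = 98040; G_5 = 98040−1 = 98039
step 5: 98039 = 5·7^5 + 5·7^4 + 5·7^3 + 5·7^2 + 5·7 + 4; sub 8 for 7: 5·8^5 + 5·8^4 + 5·8^3 + 5·8^2 + 5·8 + 4; = 187244; G_6 = 187244−1 = 187243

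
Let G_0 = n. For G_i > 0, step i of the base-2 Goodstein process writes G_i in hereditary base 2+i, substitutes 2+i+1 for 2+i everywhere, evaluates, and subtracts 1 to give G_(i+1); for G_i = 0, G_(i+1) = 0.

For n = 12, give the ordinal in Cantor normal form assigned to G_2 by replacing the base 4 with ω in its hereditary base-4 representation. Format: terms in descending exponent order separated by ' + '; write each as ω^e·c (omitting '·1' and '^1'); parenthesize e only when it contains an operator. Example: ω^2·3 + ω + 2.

ω^(ω + 1) + ω^2·2 + ω·2 + 1

(0) 12|_2 = 2^(2 + 1) + 2^2 ↦ 3^(3 + 1) + 3^3|_3 = 108 ⇒ 107
(1) 107|_3 = 3^(3 + 1) + 2·3^2 + 2·3 + 2 ↦ 4^(4 + 1) + 2·4^2 + 2·4 + 2|_4 = 1066 ⇒ 1065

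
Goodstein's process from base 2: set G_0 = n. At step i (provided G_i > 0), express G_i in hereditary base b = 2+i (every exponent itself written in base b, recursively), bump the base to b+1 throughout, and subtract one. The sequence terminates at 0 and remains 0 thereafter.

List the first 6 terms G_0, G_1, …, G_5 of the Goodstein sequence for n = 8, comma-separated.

8, 80, 553, 6310, 93395, 1647195

G_0=8  [base 2] 2^(2 + 1)  →[2↦3]→  3^(3 + 1) = 81  −1 ⇒ G_1=80
G_1=80  [base 3] 2·3^3 + 2·3^2 + 2·3 + 2  →[3↦4]→  2·4^4 + 2·4^2 + 2·4 + 2 = 554  −1 ⇒ G_2=553
G_2=553  [base 4] 2·4^4 + 2·4^2 + 2·4 + 1  →[4↦5]→  2·5^5 + 2·5^2 + 2·5 + 1 = 6311  −1 ⇒ G_3=6310
G_3=6310  [base 5] 2·5^5 + 2·5^2 + 2·5  →[5↦6]→  2·6^6 + 2·6^2 + 2·6 = 93396  −1 ⇒ G_4=93395
G_4=93395  [base 6] 2·6^6 + 2·6^2 + 6 + 5  →[6↦7]→  2·7^7 + 2·7^2 + 7 + 5 = 1647196  −1 ⇒ G_5=1647195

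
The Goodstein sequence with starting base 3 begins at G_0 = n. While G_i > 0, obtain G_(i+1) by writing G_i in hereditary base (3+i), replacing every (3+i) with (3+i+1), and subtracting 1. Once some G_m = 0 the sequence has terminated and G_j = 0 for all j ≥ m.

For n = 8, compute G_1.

9

step 0: 8 = 2·3 + 2; sub 4 for 3: 2·4 + 2; = 10; G_1 = 10−1 = 9
step 1: 9 = 2·4 + 1; sub 5 for 4: 2·5 + 1; = 11; G_2 = 11−1 = 10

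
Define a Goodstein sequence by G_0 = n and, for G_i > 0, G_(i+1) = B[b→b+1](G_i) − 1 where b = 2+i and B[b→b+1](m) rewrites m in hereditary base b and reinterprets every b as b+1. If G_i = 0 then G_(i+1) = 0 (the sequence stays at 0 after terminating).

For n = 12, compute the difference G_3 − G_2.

14620

G_0 = 12. HB_2(12) = 2^(2 + 1) + 2^2. Bump = 108. G_1 = 107.
G_1 = 107. HB_3(107) = 3^(3 + 1) + 2·3^2 + 2·3 + 2. Bump = 1066. G_2 = 1065.
G_2 = 1065. HB_4(1065) = 4^(4 + 1) + 2·4^2 + 2·4 + 1. Bump = 15686. G_3 = 15685.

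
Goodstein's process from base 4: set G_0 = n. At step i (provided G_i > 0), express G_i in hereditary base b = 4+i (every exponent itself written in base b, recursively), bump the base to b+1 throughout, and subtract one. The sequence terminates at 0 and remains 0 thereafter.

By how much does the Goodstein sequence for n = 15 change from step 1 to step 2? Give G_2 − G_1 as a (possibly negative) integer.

2

[0] 15 ≡ 3·4 + 3 (base 4). Lift 5: 18. −1: 17.
[1] 17 ≡ 3·5 + 2 (base 5). Lift 6: 20. −1: 19.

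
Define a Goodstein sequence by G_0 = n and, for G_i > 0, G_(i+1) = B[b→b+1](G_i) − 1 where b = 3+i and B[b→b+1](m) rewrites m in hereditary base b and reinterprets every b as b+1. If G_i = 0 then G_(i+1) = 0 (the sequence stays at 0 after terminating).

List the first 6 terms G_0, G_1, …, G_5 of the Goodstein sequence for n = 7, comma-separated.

7, 8, 9, 9, 9, 9

G_0=7  [base 3] 2·3 + 1  →[3↦4]→  2·4 + 1 = 9  −1 ⇒ G_1=8
G_1=8  [base 4] 2·4  →[4↦5]→  2·5 = 10  −1 ⇒ G_2=9
G_2=9  [base 5] 5 + 4  →[5↦6]→  6 + 4 = 10  −1 ⇒ G_3=9
G_3=9  [base 6] 6 + 3  →[6↦7]→  7 + 3 = 10  −1 ⇒ G_4=9
G_4=9  [base 7] 7 + 2  →[7↦8]→  8 + 2 = 10  −1 ⇒ G_5=9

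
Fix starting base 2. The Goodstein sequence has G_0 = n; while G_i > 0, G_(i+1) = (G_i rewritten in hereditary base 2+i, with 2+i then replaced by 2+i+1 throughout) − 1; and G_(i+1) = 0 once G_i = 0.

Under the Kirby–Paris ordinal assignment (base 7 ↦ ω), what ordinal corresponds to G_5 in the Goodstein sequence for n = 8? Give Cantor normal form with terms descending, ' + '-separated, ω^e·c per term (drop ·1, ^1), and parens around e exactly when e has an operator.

8 —HB2→ 2^(2 + 1) —bump→ 3^(3 + 1) = 81 —(−1)→ 80
80 —HB3→ 2·3^3 + 2·3^2 + 2·3 + 2 —bump→ 2·4^4 + 2·4^2 + 2·4 + 2 = 554 —(−1)→ 553
553 —HB4→ 2·4^4 + 2·4^2 + 2·4 + 1 —bump→ 2·5^5 + 2·5^2 + 2·5 + 1 = 6311 —(−1)→ 6310
6310 —HB5→ 2·5^5 + 2·5^2 + 2·5 —bump→ 2·6^6 + 2·6^2 + 2·6 = 93396 —(−1)→ 93395
93395 —HB6→ 2·6^6 + 2·6^2 + 6 + 5 —bump→ 2·7^7 + 2·7^2 + 7 + 5 = 1647196 —(−1)→ 1647195

ω^ω·2 + ω^2·2 + ω + 4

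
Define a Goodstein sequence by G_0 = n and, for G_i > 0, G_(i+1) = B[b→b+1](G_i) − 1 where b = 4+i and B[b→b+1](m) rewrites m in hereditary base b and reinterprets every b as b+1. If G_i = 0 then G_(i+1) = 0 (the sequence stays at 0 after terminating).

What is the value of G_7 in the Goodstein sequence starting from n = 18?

G_0 = 18. HB_4(18) = 4^2 + 2. Bump = 27. G_1 = 26.
G_1 = 26. HB_5(26) = 5^2 + 1. Bump = 37. G_2 = 36.
G_2 = 36. HB_6(36) = 6^2. Bump = 49. G_3 = 48.
G_3 = 48. HB_7(48) = 6·7 + 6. Bump = 54. G_4 = 53.
G_4 = 53. HB_8(53) = 6·8 + 5. Bump = 59. G_5 = 58.
G_5 = 58. HB_9(58) = 6·9 + 4. Bump = 64. G_6 = 63.
G_6 = 63. HB_10(63) = 6·10 + 3. Bump = 69. G_7 = 68.

68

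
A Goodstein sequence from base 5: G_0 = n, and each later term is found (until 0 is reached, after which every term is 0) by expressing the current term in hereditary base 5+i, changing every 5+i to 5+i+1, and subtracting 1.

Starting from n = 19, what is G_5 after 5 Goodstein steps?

step 0: 19 = 3·5 + 4; sub 6 for 5: 3·6 + 4; = 22; G_1 = 22−1 = 21
step 1: 21 = 3·6 + 3; sub 7 for 6: 3·7 + 3; = 24; G_2 = 24−1 = 23
step 2: 23 = 3·7 + 2; sub 8 for 7: 3·8 + 2; = 26; G_3 = 26−1 = 25
step 3: 25 = 3·8 + 1; sub 9 for 8: 3·9 + 1; = 28; G_4 = 28−1 = 27
step 4: 27 = 3·9; sub 10 for 9: 3·10; = 30; G_5 = 30−1 = 29
step 5: 29 = 2·10 + 9; sub 11 for 10: 2·11 + 9; = 31; G_6 = 31−1 = 30

29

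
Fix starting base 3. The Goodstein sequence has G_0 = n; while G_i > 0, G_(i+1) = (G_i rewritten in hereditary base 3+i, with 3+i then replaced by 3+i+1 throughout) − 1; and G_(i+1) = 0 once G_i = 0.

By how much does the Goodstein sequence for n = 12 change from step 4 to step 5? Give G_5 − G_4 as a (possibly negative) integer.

14

[0] 12 ≡ 3^2 + 3 (base 3). Lift 4: 20. −1: 19.
[1] 19 ≡ 4^2 + 3 (base 4). Lift 5: 28. −1: 27.
[2] 27 ≡ 5^2 + 2 (base 5). Lift 6: 38. −1: 37.
[3] 37 ≡ 6^2 + 1 (base 6). Lift 7: 50. −1: 49.
[4] 49 ≡ 7^2 (base 7). Lift 8: 64. −1: 63.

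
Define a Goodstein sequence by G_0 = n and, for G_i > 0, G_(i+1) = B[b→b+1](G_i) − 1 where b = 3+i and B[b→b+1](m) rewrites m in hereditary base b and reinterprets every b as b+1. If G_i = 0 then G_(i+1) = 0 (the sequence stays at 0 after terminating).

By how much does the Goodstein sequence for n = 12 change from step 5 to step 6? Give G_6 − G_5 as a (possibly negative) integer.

6

[0] 12 ≡ 3^2 + 3 (base 3). Lift 4: 20. −1: 19.
[1] 19 ≡ 4^2 + 3 (base 4). Lift 5: 28. −1: 27.
[2] 27 ≡ 5^2 + 2 (base 5). Lift 6: 38. −1: 37.
[3] 37 ≡ 6^2 + 1 (base 6). Lift 7: 50. −1: 49.
[4] 49 ≡ 7^2 (base 7). Lift 8: 64. −1: 63.
[5] 63 ≡ 7·8 + 7 (base 8). Lift 9: 70. −1: 69.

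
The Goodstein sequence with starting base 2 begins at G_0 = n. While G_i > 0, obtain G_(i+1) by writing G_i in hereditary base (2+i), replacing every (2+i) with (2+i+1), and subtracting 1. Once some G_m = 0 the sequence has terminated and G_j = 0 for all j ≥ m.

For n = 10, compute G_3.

15625

(0) 10|_2 = 2^(2 + 1) + 2 ↦ 3^(3 + 1) + 3|_3 = 84 ⇒ 83
(1) 83|_3 = 3^(3 + 1) + 2 ↦ 4^(4 + 1) + 2|_4 = 1026 ⇒ 1025
(2) 1025|_4 = 4^(4 + 1) + 1 ↦ 5^(5 + 1) + 1|_5 = 15626 ⇒ 15625
(3) 15625|_5 = 5^(5 + 1) ↦ 6^(6 + 1)|_6 = 279936 ⇒ 279935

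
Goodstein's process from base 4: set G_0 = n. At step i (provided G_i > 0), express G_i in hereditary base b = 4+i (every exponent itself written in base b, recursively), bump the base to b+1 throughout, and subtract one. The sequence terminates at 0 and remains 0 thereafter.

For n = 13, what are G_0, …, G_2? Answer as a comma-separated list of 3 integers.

13, 15, 17

(0) 13|_4 = 3·4 + 1 ↦ 3·5 + 1|_5 = 16 ⇒ 15
(1) 15|_5 = 3·5 ↦ 3·6|_6 = 18 ⇒ 17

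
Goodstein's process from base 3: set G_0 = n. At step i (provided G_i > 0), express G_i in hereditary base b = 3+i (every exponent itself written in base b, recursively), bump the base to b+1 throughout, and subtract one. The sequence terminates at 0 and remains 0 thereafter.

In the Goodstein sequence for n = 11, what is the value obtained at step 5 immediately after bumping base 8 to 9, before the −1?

48

i=0: 11 = 3^2 + 2 (b=3); 3→4: 4^2 + 2 = 18; 18−1 = 17
i=1: 17 = 4^2 + 1 (b=4); 4→5: 5^2 + 1 = 26; 26−1 = 25
i=2: 25 = 5^2 (b=5); 5→6: 6^2 = 36; 36−1 = 35
i=3: 35 = 5·6 + 5 (b=6); 6→7: 5·7 + 5 = 40; 40−1 = 39
i=4: 39 = 5·7 + 4 (b=7); 7→8: 5·8 + 4 = 44; 44−1 = 43
i=5: 43 = 5·8 + 3 (b=8); 8→9: 5·9 + 3 = 48; 48−1 = 47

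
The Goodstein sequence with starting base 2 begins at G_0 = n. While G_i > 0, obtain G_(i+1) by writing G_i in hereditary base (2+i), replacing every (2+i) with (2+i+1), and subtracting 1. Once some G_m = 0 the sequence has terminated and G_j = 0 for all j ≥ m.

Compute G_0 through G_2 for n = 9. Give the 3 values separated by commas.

9, 81, 1023

G_0=9  [base 2] 2^(2 + 1) + 1  →[2↦3]→  3^(3 + 1) + 1 = 82  −1 ⇒ G_1=81
G_1=81  [base 3] 3^(3 + 1)  →[3↦4]→  4^(4 + 1) = 1024  −1 ⇒ G_2=1023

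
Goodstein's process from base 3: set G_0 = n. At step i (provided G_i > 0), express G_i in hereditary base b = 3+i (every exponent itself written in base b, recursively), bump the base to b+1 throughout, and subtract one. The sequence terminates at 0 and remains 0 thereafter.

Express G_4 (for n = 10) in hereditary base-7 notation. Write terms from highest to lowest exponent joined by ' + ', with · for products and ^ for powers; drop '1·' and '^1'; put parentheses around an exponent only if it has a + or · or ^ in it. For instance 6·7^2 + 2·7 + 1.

G_0=10  [base 3] 3^2 + 1  →[3↦4]→  4^2 + 1 = 17  −1 ⇒ G_1=16
G_1=16  [base 4] 4^2  →[4↦5]→  5^2 = 25  −1 ⇒ G_2=24
G_2=24  [base 5] 4·5 + 4  →[5↦6]→  4·6 + 4 = 28  −1 ⇒ G_3=27
G_3=27  [base 6] 4·6 + 3  →[6↦7]→  4·7 + 3 = 31  −1 ⇒ G_4=30
G_4=30  [base 7] 4·7 + 2  →[7↦8]→  4·8 + 2 = 34  −1 ⇒ G_5=33

4·7 + 2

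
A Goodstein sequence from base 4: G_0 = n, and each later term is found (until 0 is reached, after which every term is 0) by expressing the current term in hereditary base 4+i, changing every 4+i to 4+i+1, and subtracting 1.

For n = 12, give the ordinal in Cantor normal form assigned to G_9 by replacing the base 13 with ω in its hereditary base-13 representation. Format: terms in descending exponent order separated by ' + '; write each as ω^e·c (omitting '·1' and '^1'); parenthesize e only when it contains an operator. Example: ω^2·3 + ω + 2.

(0) 12|_4 = 3·4 ↦ 3·5|_5 = 15 ⇒ 14
(1) 14|_5 = 2·5 + 4 ↦ 2·6 + 4|_6 = 16 ⇒ 15
(2) 15|_6 = 2·6 + 3 ↦ 2·7 + 3|_7 = 17 ⇒ 16
(3) 16|_7 = 2·7 + 2 ↦ 2·8 + 2|_8 = 18 ⇒ 17
(4) 17|_8 = 2·8 + 1 ↦ 2·9 + 1|_9 = 19 ⇒ 18
(5) 18|_9 = 2·9 ↦ 2·10|_10 = 20 ⇒ 19
(6) 19|_10 = 10 + 9 ↦ 11 + 9|_11 = 20 ⇒ 19
(7) 19|_11 = 11 + 8 ↦ 12 + 8|_12 = 20 ⇒ 19
(8) 19|_12 = 12 + 7 ↦ 13 + 7|_13 = 20 ⇒ 19

ω + 6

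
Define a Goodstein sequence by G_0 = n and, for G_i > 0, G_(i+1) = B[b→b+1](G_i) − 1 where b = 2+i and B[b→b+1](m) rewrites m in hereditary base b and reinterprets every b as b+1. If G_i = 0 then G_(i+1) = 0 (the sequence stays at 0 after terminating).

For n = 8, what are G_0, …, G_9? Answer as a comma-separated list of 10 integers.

8, 80, 553, 6310, 93395, 1647195, 33554571, 774841151, 20000000211, 570623341475

base 2: 8 = 2^(2 + 1); at 3: 3^(3 + 1) = 81; next = 80
base 3: 80 = 2·3^3 + 2·3^2 + 2·3 + 2; at 4: 2·4^4 + 2·4^2 + 2·4 + 2 = 554; next = 553
base 4: 553 = 2·4^4 + 2·4^2 + 2·4 + 1; at 5: 2·5^5 + 2·5^2 + 2·5 + 1 = 6311; next = 6310
base 5: 6310 = 2·5^5 + 2·5^2 + 2·5; at 6: 2·6^6 + 2·6^2 + 2·6 = 93396; next = 93395
base 6: 93395 = 2·6^6 + 2·6^2 + 6 + 5; at 7: 2·7^7 + 2·7^2 + 7 + 5 = 1647196; next = 1647195
base 7: 1647195 = 2·7^7 + 2·7^2 + 7 + 4; at 8: 2·8^8 + 2·8^2 + 8 + 4 = 33554572; next = 33554571
base 8: 33554571 = 2·8^8 + 2·8^2 + 8 + 3; at 9: 2·9^9 + 2·9^2 + 9 + 3 = 774841152; next = 774841151
base 9: 774841151 = 2·9^9 + 2·9^2 + 9 + 2; at 10: 2·10^10 + 2·10^2 + 10 + 2 = 20000000212; next = 20000000211
base 10: 20000000211 = 2·10^10 + 2·10^2 + 10 + 1; at 11: 2·11^11 + 2·11^2 + 11 + 1 = 570623341476; next = 570623341475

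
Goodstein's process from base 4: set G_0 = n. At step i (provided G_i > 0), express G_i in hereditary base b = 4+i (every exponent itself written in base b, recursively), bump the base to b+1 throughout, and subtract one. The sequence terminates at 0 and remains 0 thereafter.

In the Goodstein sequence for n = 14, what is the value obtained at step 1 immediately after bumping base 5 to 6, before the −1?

base 4: 14 = 3·4 + 2; at 5: 3·5 + 2 = 17; next = 16
base 5: 16 = 3·5 + 1; at 6: 3·6 + 1 = 19; next = 18

19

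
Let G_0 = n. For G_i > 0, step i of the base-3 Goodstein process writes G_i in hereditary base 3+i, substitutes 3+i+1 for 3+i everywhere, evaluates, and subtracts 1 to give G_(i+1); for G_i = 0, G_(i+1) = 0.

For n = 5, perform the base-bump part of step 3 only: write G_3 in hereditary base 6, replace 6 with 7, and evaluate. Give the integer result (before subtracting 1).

5

(0) 5|_3 = 3 + 2 ↦ 4 + 2|_4 = 6 ⇒ 5
(1) 5|_4 = 4 + 1 ↦ 5 + 1|_5 = 6 ⇒ 5
(2) 5|_5 = 5 ↦ 6|_6 = 6 ⇒ 5
(3) 5|_6 = 5 ↦ 5|_7 = 5 ⇒ 4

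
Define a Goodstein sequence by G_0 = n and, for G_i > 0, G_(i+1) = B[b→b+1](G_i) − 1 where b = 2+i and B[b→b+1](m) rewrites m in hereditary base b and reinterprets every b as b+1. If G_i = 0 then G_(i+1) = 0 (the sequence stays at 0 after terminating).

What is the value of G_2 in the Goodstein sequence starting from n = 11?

1027

base 2: 11 = 2^(2 + 1) + 2 + 1; at 3: 3^(3 + 1) + 3 + 1 = 85; next = 84
base 3: 84 = 3^(3 + 1) + 3; at 4: 4^(4 + 1) + 4 = 1028; next = 1027
base 4: 1027 = 4^(4 + 1) + 3; at 5: 5^(5 + 1) + 3 = 15628; next = 15627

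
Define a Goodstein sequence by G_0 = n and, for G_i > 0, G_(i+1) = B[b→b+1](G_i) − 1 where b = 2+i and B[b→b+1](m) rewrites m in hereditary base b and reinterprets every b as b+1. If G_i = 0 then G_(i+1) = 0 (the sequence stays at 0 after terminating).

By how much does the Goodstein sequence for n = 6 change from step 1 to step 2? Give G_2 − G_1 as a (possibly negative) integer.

228

i=0: 6 = 2^2 + 2 (b=2); 2→3: 3^3 + 3 = 30; 30−1 = 29
i=1: 29 = 3^3 + 2 (b=3); 3→4: 4^4 + 2 = 258; 258−1 = 257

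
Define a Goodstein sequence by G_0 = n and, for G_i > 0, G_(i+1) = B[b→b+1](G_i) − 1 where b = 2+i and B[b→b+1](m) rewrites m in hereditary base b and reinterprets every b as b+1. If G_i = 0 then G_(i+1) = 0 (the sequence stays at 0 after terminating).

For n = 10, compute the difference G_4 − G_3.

264310

G_0 = 10. HB_2(10) = 2^(2 + 1) + 2. Bump = 84. G_1 = 83.
G_1 = 83. HB_3(83) = 3^(3 + 1) + 2. Bump = 1026. G_2 = 1025.
G_2 = 1025. HB_4(1025) = 4^(4 + 1) + 1. Bump = 15626. G_3 = 15625.
G_3 = 15625. HB_5(15625) = 5^(5 + 1). Bump = 279936. G_4 = 279935.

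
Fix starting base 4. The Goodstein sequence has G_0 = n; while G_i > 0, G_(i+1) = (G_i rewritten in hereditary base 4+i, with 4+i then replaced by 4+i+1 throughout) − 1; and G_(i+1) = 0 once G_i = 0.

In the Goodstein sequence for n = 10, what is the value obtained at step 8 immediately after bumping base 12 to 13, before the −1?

10 —HB4→ 2·4 + 2 —bump→ 2·5 + 2 = 12 —(−1)→ 11
11 —HB5→ 2·5 + 1 —bump→ 2·6 + 1 = 13 —(−1)→ 12
12 —HB6→ 2·6 —bump→ 2·7 = 14 —(−1)→ 13
13 —HB7→ 7 + 6 —bump→ 8 + 6 = 14 —(−1)→ 13
13 —HB8→ 8 + 5 —bump→ 9 + 5 = 14 —(−1)→ 13
13 —HB9→ 9 + 4 —bump→ 10 + 4 = 14 —(−1)→ 13
13 —HB10→ 10 + 3 —bump→ 11 + 3 = 14 —(−1)→ 13
13 —HB11→ 11 + 2 —bump→ 12 + 2 = 14 —(−1)→ 13
13 —HB12→ 12 + 1 —bump→ 13 + 1 = 14 —(−1)→ 13

14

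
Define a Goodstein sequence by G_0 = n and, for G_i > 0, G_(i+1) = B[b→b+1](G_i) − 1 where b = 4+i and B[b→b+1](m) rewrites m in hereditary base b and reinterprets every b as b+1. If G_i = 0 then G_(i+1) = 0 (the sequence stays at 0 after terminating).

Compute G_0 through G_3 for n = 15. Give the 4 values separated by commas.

15, 17, 19, 21

(0) 15|_4 = 3·4 + 3 ↦ 3·5 + 3|_5 = 18 ⇒ 17
(1) 17|_5 = 3·5 + 2 ↦ 3·6 + 2|_6 = 20 ⇒ 19
(2) 19|_6 = 3·6 + 1 ↦ 3·7 + 1|_7 = 22 ⇒ 21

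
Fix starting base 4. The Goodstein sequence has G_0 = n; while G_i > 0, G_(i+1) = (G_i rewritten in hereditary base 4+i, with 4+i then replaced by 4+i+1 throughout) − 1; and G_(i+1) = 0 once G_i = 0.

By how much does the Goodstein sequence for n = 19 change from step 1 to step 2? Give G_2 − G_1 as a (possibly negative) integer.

10

step 0: 19 = 4^2 + 3; sub 5 for 4: 5^2 + 3; = 28; G_1 = 28−1 = 27
step 1: 27 = 5^2 + 2; sub 6 for 5: 6^2 + 2; = 38; G_2 = 38−1 = 37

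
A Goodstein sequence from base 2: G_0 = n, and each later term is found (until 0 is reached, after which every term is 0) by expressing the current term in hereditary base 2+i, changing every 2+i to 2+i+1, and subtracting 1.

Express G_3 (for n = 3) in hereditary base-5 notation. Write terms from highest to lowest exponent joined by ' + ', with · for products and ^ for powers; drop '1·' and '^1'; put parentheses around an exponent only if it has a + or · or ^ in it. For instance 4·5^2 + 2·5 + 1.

2

[0] 3 ≡ 2 + 1 (base 2). Lift 3: 4. −1: 3.
[1] 3 ≡ 3 (base 3). Lift 4: 4. −1: 3.
[2] 3 ≡ 3 (base 4). Lift 5: 3. −1: 2.
[3] 2 ≡ 2 (base 5). Lift 6: 2. −1: 1.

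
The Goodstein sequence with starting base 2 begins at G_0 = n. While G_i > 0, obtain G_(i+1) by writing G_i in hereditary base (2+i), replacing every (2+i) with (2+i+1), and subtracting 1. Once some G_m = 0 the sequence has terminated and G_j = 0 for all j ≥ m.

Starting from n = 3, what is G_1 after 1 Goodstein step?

3

G_0=3  [base 2] 2 + 1  →[2↦3]→  3 + 1 = 4  −1 ⇒ G_1=3
G_1=3  [base 3] 3  →[3↦4]→  4 = 4  −1 ⇒ G_2=3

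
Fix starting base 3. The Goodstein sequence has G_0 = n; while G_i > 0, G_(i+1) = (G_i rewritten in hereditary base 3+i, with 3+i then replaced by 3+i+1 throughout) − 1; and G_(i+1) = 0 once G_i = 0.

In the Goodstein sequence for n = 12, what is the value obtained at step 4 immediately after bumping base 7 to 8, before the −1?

G_0=12  [base 3] 3^2 + 3  →[3↦4]→  4^2 + 4 = 20  −1 ⇒ G_1=19
G_1=19  [base 4] 4^2 + 3  →[4↦5]→  5^2 + 3 = 28  −1 ⇒ G_2=27
G_2=27  [base 5] 5^2 + 2  →[5↦6]→  6^2 + 2 = 38  −1 ⇒ G_3=37
G_3=37  [base 6] 6^2 + 1  →[6↦7]→  7^2 + 1 = 50  −1 ⇒ G_4=49
G_4=49  [base 7] 7^2  →[7↦8]→  8^2 = 64  −1 ⇒ G_5=63

64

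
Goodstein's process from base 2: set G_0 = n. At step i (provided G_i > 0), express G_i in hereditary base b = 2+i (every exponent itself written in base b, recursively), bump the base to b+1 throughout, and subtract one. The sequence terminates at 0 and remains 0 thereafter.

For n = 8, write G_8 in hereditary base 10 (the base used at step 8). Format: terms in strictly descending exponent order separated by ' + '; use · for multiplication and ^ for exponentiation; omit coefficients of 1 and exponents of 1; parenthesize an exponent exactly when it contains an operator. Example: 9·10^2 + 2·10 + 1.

2·10^10 + 2·10^2 + 10 + 1

G_0=8  [base 2] 2^(2 + 1)  →[2↦3]→  3^(3 + 1) = 81  −1 ⇒ G_1=80
G_1=80  [base 3] 2·3^3 + 2·3^2 + 2·3 + 2  →[3↦4]→  2·4^4 + 2·4^2 + 2·4 + 2 = 554  −1 ⇒ G_2=553
G_2=553  [base 4] 2·4^4 + 2·4^2 + 2·4 + 1  →[4↦5]→  2·5^5 + 2·5^2 + 2·5 + 1 = 6311  −1 ⇒ G_3=6310
G_3=6310  [base 5] 2·5^5 + 2·5^2 + 2·5  →[5↦6]→  2·6^6 + 2·6^2 + 2·6 = 93396  −1 ⇒ G_4=93395
G_4=93395  [base 6] 2·6^6 + 2·6^2 + 6 + 5  →[6↦7]→  2·7^7 + 2·7^2 + 7 + 5 = 1647196  −1 ⇒ G_5=1647195
G_5=1647195  [base 7] 2·7^7 + 2·7^2 + 7 + 4  →[7↦8]→  2·8^8 + 2·8^2 + 8 + 4 = 33554572  −1 ⇒ G_6=33554571
G_6=33554571  [base 8] 2·8^8 + 2·8^2 + 8 + 3  →[8↦9]→  2·9^9 + 2·9^2 + 9 + 3 = 774841152  −1 ⇒ G_7=774841151
G_7=774841151  [base 9] 2·9^9 + 2·9^2 + 9 + 2  →[9↦10]→  2·10^10 + 2·10^2 + 10 + 2 = 20000000212  −1 ⇒ G_8=20000000211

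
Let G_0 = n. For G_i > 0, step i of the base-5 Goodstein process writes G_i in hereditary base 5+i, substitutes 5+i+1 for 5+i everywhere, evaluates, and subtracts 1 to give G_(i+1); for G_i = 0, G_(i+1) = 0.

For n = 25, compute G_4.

47

[0] 25 ≡ 5^2 (base 5). Lift 6: 36. −1: 35.
[1] 35 ≡ 5·6 + 5 (base 6). Lift 7: 40. −1: 39.
[2] 39 ≡ 5·7 + 4 (base 7). Lift 8: 44. −1: 43.
[3] 43 ≡ 5·8 + 3 (base 8). Lift 9: 48. −1: 47.
[4] 47 ≡ 5·9 + 2 (base 9). Lift 10: 52. −1: 51.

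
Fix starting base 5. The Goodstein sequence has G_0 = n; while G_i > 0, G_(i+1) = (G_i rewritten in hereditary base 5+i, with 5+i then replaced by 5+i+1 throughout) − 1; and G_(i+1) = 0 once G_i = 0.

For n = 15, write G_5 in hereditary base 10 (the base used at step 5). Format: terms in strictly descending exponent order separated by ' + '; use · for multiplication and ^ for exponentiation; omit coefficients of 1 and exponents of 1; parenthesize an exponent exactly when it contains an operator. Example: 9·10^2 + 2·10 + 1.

2·10 + 1

G_0 = 15. HB_5(15) = 3·5. Bump = 18. G_1 = 17.
G_1 = 17. HB_6(17) = 2·6 + 5. Bump = 19. G_2 = 18.
G_2 = 18. HB_7(18) = 2·7 + 4. Bump = 20. G_3 = 19.
G_3 = 19. HB_8(19) = 2·8 + 3. Bump = 21. G_4 = 20.
G_4 = 20. HB_9(20) = 2·9 + 2. Bump = 22. G_5 = 21.
G_5 = 21. HB_10(21) = 2·10 + 1. Bump = 23. G_6 = 22.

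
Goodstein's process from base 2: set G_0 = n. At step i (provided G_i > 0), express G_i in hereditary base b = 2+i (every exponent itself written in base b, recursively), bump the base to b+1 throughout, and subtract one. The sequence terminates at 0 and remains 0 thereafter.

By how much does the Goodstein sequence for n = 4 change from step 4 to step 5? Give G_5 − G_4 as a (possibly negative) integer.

26

[0] 4 ≡ 2^2 (base 2). Lift 3: 27. −1: 26.
[1] 26 ≡ 2·3^2 + 2·3 + 2 (base 3). Lift 4: 42. −1: 41.
[2] 41 ≡ 2·4^2 + 2·4 + 1 (base 4). Lift 5: 61. −1: 60.
[3] 60 ≡ 2·5^2 + 2·5 (base 5). Lift 6: 84. −1: 83.
[4] 83 ≡ 2·6^2 + 6 + 5 (base 6). Lift 7: 110. −1: 109.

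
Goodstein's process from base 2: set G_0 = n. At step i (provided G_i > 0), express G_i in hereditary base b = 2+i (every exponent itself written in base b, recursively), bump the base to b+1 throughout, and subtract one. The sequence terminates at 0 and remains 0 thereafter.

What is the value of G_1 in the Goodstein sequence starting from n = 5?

i=0: 5 = 2^2 + 1 (b=2); 2→3: 3^3 + 1 = 28; 28−1 = 27
i=1: 27 = 3^3 (b=3); 3→4: 4^4 = 256; 256−1 = 255

27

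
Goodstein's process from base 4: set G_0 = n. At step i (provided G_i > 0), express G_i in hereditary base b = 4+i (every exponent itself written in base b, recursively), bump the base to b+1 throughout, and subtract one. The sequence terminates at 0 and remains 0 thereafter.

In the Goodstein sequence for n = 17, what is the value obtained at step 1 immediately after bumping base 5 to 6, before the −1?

36

step 0: 17 = 4^2 + 1; sub 5 for 4: 5^2 + 1; = 26; G_1 = 26−1 = 25
step 1: 25 = 5^2; sub 6 for 5: 6^2; = 36; G_2 = 36−1 = 35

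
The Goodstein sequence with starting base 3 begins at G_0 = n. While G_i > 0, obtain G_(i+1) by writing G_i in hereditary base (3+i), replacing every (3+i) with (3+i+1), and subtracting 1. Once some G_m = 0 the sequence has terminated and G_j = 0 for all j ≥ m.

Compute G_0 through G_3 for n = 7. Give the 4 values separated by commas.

7, 8, 9, 9

base 3: 7 = 2·3 + 1; at 4: 2·4 + 1 = 9; next = 8
base 4: 8 = 2·4; at 5: 2·5 = 10; next = 9
base 5: 9 = 5 + 4; at 6: 6 + 4 = 10; next = 9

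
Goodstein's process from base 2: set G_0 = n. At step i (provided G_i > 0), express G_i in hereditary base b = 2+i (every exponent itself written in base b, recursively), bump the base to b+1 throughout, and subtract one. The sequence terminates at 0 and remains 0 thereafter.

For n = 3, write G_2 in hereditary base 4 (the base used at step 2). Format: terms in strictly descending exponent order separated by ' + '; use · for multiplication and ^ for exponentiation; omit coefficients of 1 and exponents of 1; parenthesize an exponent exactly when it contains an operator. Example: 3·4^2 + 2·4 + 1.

3

3 —HB2→ 2 + 1 —bump→ 3 + 1 = 4 —(−1)→ 3
3 —HB3→ 3 —bump→ 4 = 4 —(−1)→ 3
3 —HB4→ 3 —bump→ 3 = 3 —(−1)→ 2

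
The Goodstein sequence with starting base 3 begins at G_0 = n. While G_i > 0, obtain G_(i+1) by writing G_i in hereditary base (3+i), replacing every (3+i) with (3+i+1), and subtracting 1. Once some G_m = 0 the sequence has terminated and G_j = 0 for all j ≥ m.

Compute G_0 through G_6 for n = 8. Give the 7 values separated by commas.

8, 9, 10, 11, 11, 11, 11

base 3: 8 = 2·3 + 2; at 4: 2·4 + 2 = 10; next = 9
base 4: 9 = 2·4 + 1; at 5: 2·5 + 1 = 11; next = 10
base 5: 10 = 2·5; at 6: 2·6 = 12; next = 11
base 6: 11 = 6 + 5; at 7: 7 + 5 = 12; next = 11
base 7: 11 = 7 + 4; at 8: 8 + 4 = 12; next = 11
base 8: 11 = 8 + 3; at 9: 9 + 3 = 12; next = 11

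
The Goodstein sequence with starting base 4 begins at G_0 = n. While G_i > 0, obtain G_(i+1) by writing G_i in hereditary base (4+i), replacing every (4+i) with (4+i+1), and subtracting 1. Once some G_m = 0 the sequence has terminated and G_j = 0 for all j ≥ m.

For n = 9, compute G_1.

G_0=9  [base 4] 2·4 + 1  →[4↦5]→  2·5 + 1 = 11  −1 ⇒ G_1=10
G_1=10  [base 5] 2·5  →[5↦6]→  2·6 = 12  −1 ⇒ G_2=11

10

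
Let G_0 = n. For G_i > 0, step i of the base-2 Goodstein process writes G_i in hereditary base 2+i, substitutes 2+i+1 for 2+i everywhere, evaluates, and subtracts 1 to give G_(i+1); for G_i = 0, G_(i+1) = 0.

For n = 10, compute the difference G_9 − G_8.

i=0: 10 = 2^(2 + 1) + 2 (b=2); 2→3: 3^(3 + 1) + 3 = 84; 84−1 = 83
i=1: 83 = 3^(3 + 1) + 2 (b=3); 3→4: 4^(4 + 1) + 2 = 1026; 1026−1 = 1025
i=2: 1025 = 4^(4 + 1) + 1 (b=4); 4→5: 5^(5 + 1) + 1 = 15626; 15626−1 = 15625
i=3: 15625 = 5^(5 + 1) (b=5); 5→6: 6^(6 + 1) = 279936; 279936−1 = 279935
i=4: 279935 = 5·6^6 + 5·6^5 + 5·6^4 + 5·6^3 + 5·6^2 + 5·6 + 5 (b=6); 6→7: 5·7^7 + 5·7^5 + 5·7^4 + 5·7^3 + 5·7^2 + 5·7 + 5 = 4215755; 4215755−1 = 4215754
i=5: 4215754 = 5·7^7 + 5·7^5 + 5·7^4 + 5·7^3 + 5·7^2 + 5·7 + 4 (b=7); 7→8: 5·8^8 + 5·8^5 + 5·8^4 + 5·8^3 + 5·8^2 + 5·8 + 4 = 84073324; 84073324−1 = 84073323
i=6: 84073323 = 5·8^8 + 5·8^5 + 5·8^4 + 5·8^3 + 5·8^2 + 5·8 + 3 (b=8); 8→9: 5·9^9 + 5·9^5 + 5·9^4 + 5·9^3 + 5·9^2 + 5·9 + 3 = 1937434593; 1937434593−1 = 1937434592
i=7: 1937434592 = 5·9^9 + 5·9^5 + 5·9^4 + 5·9^3 + 5·9^2 + 5·9 + 2 (b=9); 9→10: 5·10^10 + 5·10^5 + 5·10^4 + 5·10^3 + 5·10^2 + 5·10 + 2 = 50000555552; 50000555552−1 = 50000555551
i=8: 50000555551 = 5·10^10 + 5·10^5 + 5·10^4 + 5·10^3 + 5·10^2 + 5·10 + 1 (b=10); 10→11: 5·11^11 + 5·11^5 + 5·11^4 + 5·11^3 + 5·11^2 + 5·11 + 1 = 1426559238831; 1426559238831−1 = 1426559238830

1376558683279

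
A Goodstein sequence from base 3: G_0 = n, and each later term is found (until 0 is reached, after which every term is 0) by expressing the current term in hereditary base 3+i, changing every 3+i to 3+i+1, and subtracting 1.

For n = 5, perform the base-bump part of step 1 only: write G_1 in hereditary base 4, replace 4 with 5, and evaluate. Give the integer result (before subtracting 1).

6

step 0: 5 = 3 + 2; sub 4 for 3: 4 + 2; = 6; G_1 = 6−1 = 5
step 1: 5 = 4 + 1; sub 5 for 4: 5 + 1; = 6; G_2 = 6−1 = 5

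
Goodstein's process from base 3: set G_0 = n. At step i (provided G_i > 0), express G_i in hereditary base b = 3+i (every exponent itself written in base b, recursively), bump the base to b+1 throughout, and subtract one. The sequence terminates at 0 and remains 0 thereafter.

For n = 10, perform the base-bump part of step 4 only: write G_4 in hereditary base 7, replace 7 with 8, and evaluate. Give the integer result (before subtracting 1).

base 3: 10 = 3^2 + 1; at 4: 4^2 + 1 = 17; next = 16
base 4: 16 = 4^2; at 5: 5^2 = 25; next = 24
base 5: 24 = 4·5 + 4; at 6: 4·6 + 4 = 28; next = 27
base 6: 27 = 4·6 + 3; at 7: 4·7 + 3 = 31; next = 30
base 7: 30 = 4·7 + 2; at 8: 4·8 + 2 = 34; next = 33

34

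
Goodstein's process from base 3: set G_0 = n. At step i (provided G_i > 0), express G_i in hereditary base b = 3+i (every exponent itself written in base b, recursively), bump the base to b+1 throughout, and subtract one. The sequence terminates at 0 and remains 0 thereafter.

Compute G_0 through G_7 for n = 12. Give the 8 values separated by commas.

base 3: 12 = 3^2 + 3; at 4: 4^2 + 4 = 20; next = 19
base 4: 19 = 4^2 + 3; at 5: 5^2 + 3 = 28; next = 27
base 5: 27 = 5^2 + 2; at 6: 6^2 + 2 = 38; next = 37
base 6: 37 = 6^2 + 1; at 7: 7^2 + 1 = 50; next = 49
base 7: 49 = 7^2; at 8: 8^2 = 64; next = 63
base 8: 63 = 7·8 + 7; at 9: 7·9 + 7 = 70; next = 69
base 9: 69 = 7·9 + 6; at 10: 7·10 + 6 = 76; next = 75

12, 19, 27, 37, 49, 63, 69, 75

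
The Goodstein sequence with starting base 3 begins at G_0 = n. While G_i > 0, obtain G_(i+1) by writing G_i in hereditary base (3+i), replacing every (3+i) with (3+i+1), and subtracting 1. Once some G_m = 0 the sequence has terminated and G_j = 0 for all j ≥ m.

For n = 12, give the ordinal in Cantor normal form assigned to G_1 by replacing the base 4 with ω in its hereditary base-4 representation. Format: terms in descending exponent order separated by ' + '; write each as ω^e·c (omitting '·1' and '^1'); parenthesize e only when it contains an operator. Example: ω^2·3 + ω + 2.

ω^2 + 3

base 3: 12 = 3^2 + 3; at 4: 4^2 + 4 = 20; next = 19
base 4: 19 = 4^2 + 3; at 5: 5^2 + 3 = 28; next = 27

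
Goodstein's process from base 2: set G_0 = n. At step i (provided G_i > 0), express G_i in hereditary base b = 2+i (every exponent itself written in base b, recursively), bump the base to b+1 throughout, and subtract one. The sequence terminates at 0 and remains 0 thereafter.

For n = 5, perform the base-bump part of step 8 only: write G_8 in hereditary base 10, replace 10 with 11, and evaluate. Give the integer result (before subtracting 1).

G_0 = 5. HB_2(5) = 2^2 + 1. Bump = 28. G_1 = 27.
G_1 = 27. HB_3(27) = 3^3. Bump = 256. G_2 = 255.
G_2 = 255. HB_4(255) = 3·4^3 + 3·4^2 + 3·4 + 3. Bump = 468. G_3 = 467.
G_3 = 467. HB_5(467) = 3·5^3 + 3·5^2 + 3·5 + 2. Bump = 776. G_4 = 775.
G_4 = 775. HB_6(775) = 3·6^3 + 3·6^2 + 3·6 + 1. Bump = 1198. G_5 = 1197.
G_5 = 1197. HB_7(1197) = 3·7^3 + 3·7^2 + 3·7. Bump = 1752. G_6 = 1751.
G_6 = 1751. HB_8(1751) = 3·8^3 + 3·8^2 + 2·8 + 7. Bump = 2455. G_7 = 2454.
G_7 = 2454. HB_9(2454) = 3·9^3 + 3·9^2 + 2·9 + 6. Bump = 3326. G_8 = 3325.

4383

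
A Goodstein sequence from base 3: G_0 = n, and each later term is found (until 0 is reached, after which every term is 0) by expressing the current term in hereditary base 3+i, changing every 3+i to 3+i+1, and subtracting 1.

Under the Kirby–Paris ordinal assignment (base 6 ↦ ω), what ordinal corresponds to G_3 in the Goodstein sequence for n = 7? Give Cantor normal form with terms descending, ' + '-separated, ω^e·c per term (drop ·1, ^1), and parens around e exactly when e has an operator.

(0) 7|_3 = 2·3 + 1 ↦ 2·4 + 1|_4 = 9 ⇒ 8
(1) 8|_4 = 2·4 ↦ 2·5|_5 = 10 ⇒ 9
(2) 9|_5 = 5 + 4 ↦ 6 + 4|_6 = 10 ⇒ 9

ω + 3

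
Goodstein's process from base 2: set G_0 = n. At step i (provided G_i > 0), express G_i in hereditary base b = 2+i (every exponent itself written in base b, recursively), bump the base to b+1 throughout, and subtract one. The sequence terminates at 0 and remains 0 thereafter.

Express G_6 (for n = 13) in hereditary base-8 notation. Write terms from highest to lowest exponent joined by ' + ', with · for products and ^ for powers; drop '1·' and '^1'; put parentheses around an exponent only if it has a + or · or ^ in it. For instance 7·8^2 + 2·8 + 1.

8^(8 + 1) + 3·8^3 + 3·8^2 + 2·8 + 7

step 0: 13 = 2^(2 + 1) + 2^2 + 1; sub 3 for 2: 3^(3 + 1) + 3^3 + 1; = 109; G_1 = 109−1 = 108
step 1: 108 = 3^(3 + 1) + 3^3; sub 4 for 3: 4^(4 + 1) + 4^4; = 1280; G_2 = 1280−1 = 1279
step 2: 1279 = 4^(4 + 1) + 3·4^3 + 3·4^2 + 3·4 + 3; sub 5 for 4: 5^(5 + 1) + 3·5^3 + 3·5^2 + 3·5 + 3; = 16093; G_3 = 16093−1 = 16092
step 3: 16092 = 5^(5 + 1) + 3·5^3 + 3·5^2 + 3·5 + 2; sub 6 for 5: 6^(6 + 1) + 3·6^3 + 3·6^2 + 3·6 + 2; = 280712; G_4 = 280712−1 = 280711
step 4: 280711 = 6^(6 + 1) + 3·6^3 + 3·6^2 + 3·6 + 1; sub 7 for 6: 7^(7 + 1) + 3·7^3 + 3·7^2 + 3·7 + 1; = 5765999; G_5 = 5765999−1 = 5765998
step 5: 5765998 = 7^(7 + 1) + 3·7^3 + 3·7^2 + 3·7; sub 8 for 7: 8^(8 + 1) + 3·8^3 + 3·8^2 + 3·8; = 134219480; G_6 = 134219480−1 = 134219479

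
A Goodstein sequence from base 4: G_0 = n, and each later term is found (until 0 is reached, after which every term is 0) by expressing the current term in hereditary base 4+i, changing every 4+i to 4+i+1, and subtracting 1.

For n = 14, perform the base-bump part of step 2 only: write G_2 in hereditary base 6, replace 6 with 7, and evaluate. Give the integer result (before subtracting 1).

i=0: 14 = 3·4 + 2 (b=4); 4→5: 3·5 + 2 = 17; 17−1 = 16
i=1: 16 = 3·5 + 1 (b=5); 5→6: 3·6 + 1 = 19; 19−1 = 18
i=2: 18 = 3·6 (b=6); 6→7: 3·7 = 21; 21−1 = 20

21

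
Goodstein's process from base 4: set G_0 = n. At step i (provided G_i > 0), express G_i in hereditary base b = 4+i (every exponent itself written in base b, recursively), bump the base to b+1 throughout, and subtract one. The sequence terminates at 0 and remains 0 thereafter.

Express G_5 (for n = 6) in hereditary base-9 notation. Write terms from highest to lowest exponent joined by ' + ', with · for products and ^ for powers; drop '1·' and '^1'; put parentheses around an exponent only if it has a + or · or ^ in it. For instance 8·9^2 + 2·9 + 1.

4

[0] 6 ≡ 4 + 2 (base 4). Lift 5: 7. −1: 6.
[1] 6 ≡ 5 + 1 (base 5). Lift 6: 7. −1: 6.
[2] 6 ≡ 6 (base 6). Lift 7: 7. −1: 6.
[3] 6 ≡ 6 (base 7). Lift 8: 6. −1: 5.
[4] 5 ≡ 5 (base 8). Lift 9: 5. −1: 4.
[5] 4 ≡ 4 (base 9). Lift 10: 4. −1: 3.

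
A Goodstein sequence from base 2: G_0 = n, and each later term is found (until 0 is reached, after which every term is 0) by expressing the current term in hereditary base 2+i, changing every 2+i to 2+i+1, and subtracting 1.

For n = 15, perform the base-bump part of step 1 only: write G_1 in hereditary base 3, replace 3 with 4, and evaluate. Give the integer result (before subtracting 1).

1284

15 —HB2→ 2^(2 + 1) + 2^2 + 2 + 1 —bump→ 3^(3 + 1) + 3^3 + 3 + 1 = 112 —(−1)→ 111
111 —HB3→ 3^(3 + 1) + 3^3 + 3 —bump→ 4^(4 + 1) + 4^4 + 4 = 1284 —(−1)→ 1283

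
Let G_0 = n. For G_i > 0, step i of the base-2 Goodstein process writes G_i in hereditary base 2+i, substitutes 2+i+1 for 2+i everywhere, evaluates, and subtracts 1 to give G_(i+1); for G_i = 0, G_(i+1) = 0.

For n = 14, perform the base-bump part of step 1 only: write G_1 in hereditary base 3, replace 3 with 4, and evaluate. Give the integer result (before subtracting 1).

1282

[0] 14 ≡ 2^(2 + 1) + 2^2 + 2 (base 2). Lift 3: 111. −1: 110.
[1] 110 ≡ 3^(3 + 1) + 3^3 + 2 (base 3). Lift 4: 1282. −1: 1281.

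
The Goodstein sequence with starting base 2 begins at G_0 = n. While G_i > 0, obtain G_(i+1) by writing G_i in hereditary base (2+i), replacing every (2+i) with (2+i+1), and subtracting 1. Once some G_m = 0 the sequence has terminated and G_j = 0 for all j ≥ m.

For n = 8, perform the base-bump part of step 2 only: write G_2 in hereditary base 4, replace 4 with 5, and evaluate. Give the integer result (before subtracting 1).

6311

i=0: 8 = 2^(2 + 1) (b=2); 2→3: 3^(3 + 1) = 81; 81−1 = 80
i=1: 80 = 2·3^3 + 2·3^2 + 2·3 + 2 (b=3); 3→4: 2·4^4 + 2·4^2 + 2·4 + 2 = 554; 554−1 = 553
i=2: 553 = 2·4^4 + 2·4^2 + 2·4 + 1 (b=4); 4→5: 2·5^5 + 2·5^2 + 2·5 + 1 = 6311; 6311−1 = 6310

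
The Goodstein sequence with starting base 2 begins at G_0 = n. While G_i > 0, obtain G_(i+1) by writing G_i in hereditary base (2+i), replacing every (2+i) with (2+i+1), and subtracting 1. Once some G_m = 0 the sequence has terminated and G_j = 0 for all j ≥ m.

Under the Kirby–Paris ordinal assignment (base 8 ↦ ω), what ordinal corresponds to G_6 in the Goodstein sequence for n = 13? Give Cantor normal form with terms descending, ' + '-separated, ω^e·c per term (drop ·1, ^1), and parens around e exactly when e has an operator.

ω^(ω + 1) + ω^3·3 + ω^2·3 + ω·2 + 7

i=0: 13 = 2^(2 + 1) + 2^2 + 1 (b=2); 2→3: 3^(3 + 1) + 3^3 + 1 = 109; 109−1 = 108
i=1: 108 = 3^(3 + 1) + 3^3 (b=3); 3→4: 4^(4 + 1) + 4^4 = 1280; 1280−1 = 1279
i=2: 1279 = 4^(4 + 1) + 3·4^3 + 3·4^2 + 3·4 + 3 (b=4); 4→5: 5^(5 + 1) + 3·5^3 + 3·5^2 + 3·5 + 3 = 16093; 16093−1 = 16092
i=3: 16092 = 5^(5 + 1) + 3·5^3 + 3·5^2 + 3·5 + 2 (b=5); 5→6: 6^(6 + 1) + 3·6^3 + 3·6^2 + 3·6 + 2 = 280712; 280712−1 = 280711
i=4: 280711 = 6^(6 + 1) + 3·6^3 + 3·6^2 + 3·6 + 1 (b=6); 6→7: 7^(7 + 1) + 3·7^3 + 3·7^2 + 3·7 + 1 = 5765999; 5765999−1 = 5765998
i=5: 5765998 = 7^(7 + 1) + 3·7^3 + 3·7^2 + 3·7 (b=7); 7→8: 8^(8 + 1) + 3·8^3 + 3·8^2 + 3·8 = 134219480; 134219480−1 = 134219479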